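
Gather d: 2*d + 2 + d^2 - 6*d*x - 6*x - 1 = d^2 + d*(2 - 6*x) - 6*x + 1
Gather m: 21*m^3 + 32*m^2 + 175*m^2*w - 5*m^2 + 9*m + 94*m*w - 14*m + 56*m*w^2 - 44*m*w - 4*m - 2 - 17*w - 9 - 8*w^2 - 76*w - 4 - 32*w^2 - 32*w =21*m^3 + m^2*(175*w + 27) + m*(56*w^2 + 50*w - 9) - 40*w^2 - 125*w - 15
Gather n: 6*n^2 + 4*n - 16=6*n^2 + 4*n - 16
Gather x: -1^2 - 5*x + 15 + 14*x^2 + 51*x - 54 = 14*x^2 + 46*x - 40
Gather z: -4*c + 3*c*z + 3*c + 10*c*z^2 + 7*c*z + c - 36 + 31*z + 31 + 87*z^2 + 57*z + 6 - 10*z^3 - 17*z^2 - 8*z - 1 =-10*z^3 + z^2*(10*c + 70) + z*(10*c + 80)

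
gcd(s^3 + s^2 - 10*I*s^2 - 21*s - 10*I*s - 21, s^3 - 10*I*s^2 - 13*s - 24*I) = s - 3*I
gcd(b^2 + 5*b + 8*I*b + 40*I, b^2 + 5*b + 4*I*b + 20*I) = b + 5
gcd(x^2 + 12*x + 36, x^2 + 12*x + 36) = x^2 + 12*x + 36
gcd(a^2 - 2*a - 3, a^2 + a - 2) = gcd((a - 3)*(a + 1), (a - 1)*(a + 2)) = 1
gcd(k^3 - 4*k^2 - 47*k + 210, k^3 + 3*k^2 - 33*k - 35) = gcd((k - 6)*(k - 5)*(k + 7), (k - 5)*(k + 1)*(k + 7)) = k^2 + 2*k - 35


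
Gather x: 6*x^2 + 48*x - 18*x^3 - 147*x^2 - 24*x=-18*x^3 - 141*x^2 + 24*x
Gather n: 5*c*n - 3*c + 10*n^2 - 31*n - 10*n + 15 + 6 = -3*c + 10*n^2 + n*(5*c - 41) + 21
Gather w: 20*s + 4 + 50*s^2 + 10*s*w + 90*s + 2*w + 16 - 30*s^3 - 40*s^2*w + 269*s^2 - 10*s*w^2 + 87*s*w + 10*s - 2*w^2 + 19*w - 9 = -30*s^3 + 319*s^2 + 120*s + w^2*(-10*s - 2) + w*(-40*s^2 + 97*s + 21) + 11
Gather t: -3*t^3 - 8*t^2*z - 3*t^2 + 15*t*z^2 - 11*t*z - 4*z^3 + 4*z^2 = -3*t^3 + t^2*(-8*z - 3) + t*(15*z^2 - 11*z) - 4*z^3 + 4*z^2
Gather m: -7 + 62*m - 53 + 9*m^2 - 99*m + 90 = 9*m^2 - 37*m + 30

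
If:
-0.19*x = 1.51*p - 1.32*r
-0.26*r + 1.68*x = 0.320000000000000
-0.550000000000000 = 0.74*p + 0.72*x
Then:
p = -0.79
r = -0.90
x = 0.05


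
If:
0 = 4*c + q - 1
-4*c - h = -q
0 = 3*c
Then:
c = 0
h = 1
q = 1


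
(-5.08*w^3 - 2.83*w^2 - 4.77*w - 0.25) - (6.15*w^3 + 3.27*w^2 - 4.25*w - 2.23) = -11.23*w^3 - 6.1*w^2 - 0.52*w + 1.98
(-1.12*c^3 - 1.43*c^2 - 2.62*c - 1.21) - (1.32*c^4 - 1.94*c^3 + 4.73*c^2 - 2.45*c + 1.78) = -1.32*c^4 + 0.82*c^3 - 6.16*c^2 - 0.17*c - 2.99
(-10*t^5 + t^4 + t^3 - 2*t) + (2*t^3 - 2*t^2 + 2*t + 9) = -10*t^5 + t^4 + 3*t^3 - 2*t^2 + 9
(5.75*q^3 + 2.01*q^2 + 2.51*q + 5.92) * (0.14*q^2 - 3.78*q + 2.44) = 0.805*q^5 - 21.4536*q^4 + 6.7836*q^3 - 3.7546*q^2 - 16.2532*q + 14.4448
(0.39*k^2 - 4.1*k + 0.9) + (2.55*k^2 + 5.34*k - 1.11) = 2.94*k^2 + 1.24*k - 0.21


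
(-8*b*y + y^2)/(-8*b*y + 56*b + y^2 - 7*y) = y/(y - 7)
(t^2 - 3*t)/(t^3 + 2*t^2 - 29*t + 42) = t/(t^2 + 5*t - 14)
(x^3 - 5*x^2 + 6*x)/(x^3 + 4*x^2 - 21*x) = (x - 2)/(x + 7)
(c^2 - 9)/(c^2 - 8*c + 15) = (c + 3)/(c - 5)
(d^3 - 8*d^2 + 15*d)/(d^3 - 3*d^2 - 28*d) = (-d^2 + 8*d - 15)/(-d^2 + 3*d + 28)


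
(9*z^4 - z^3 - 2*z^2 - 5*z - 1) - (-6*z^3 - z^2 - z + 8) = 9*z^4 + 5*z^3 - z^2 - 4*z - 9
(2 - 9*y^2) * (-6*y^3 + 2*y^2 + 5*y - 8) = 54*y^5 - 18*y^4 - 57*y^3 + 76*y^2 + 10*y - 16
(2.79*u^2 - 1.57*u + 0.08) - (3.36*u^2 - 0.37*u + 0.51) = -0.57*u^2 - 1.2*u - 0.43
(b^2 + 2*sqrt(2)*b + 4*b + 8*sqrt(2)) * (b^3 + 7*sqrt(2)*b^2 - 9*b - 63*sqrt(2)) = b^5 + 4*b^4 + 9*sqrt(2)*b^4 + 19*b^3 + 36*sqrt(2)*b^3 - 81*sqrt(2)*b^2 + 76*b^2 - 324*sqrt(2)*b - 252*b - 1008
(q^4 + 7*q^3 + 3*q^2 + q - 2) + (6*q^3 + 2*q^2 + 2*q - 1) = q^4 + 13*q^3 + 5*q^2 + 3*q - 3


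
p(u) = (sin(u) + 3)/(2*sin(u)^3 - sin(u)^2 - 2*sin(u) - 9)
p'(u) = (sin(u) + 3)*(-6*sin(u)^2*cos(u) + 2*sin(u)*cos(u) + 2*cos(u))/(2*sin(u)^3 - sin(u)^2 - 2*sin(u) - 9)^2 + cos(u)/(2*sin(u)^3 - sin(u)^2 - 2*sin(u) - 9)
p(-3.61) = -0.35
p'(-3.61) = 0.04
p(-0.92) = -0.24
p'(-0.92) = -0.12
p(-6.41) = -0.33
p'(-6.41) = -0.05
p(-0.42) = -0.31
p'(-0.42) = -0.10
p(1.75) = -0.40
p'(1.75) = 0.03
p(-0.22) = -0.32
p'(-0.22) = -0.07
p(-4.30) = -0.39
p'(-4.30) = 0.06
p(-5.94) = -0.34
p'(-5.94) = -0.03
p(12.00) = -0.29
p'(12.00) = -0.12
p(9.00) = -0.35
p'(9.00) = 0.03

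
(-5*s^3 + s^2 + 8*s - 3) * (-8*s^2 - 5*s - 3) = 40*s^5 + 17*s^4 - 54*s^3 - 19*s^2 - 9*s + 9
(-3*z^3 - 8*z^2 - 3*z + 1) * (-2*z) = 6*z^4 + 16*z^3 + 6*z^2 - 2*z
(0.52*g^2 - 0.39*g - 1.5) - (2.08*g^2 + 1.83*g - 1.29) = -1.56*g^2 - 2.22*g - 0.21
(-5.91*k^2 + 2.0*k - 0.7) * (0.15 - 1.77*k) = 10.4607*k^3 - 4.4265*k^2 + 1.539*k - 0.105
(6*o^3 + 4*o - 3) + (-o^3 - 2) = 5*o^3 + 4*o - 5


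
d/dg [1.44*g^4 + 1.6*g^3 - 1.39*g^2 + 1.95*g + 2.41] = 5.76*g^3 + 4.8*g^2 - 2.78*g + 1.95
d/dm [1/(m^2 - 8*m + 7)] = 2*(4 - m)/(m^2 - 8*m + 7)^2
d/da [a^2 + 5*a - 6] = 2*a + 5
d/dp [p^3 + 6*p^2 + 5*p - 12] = 3*p^2 + 12*p + 5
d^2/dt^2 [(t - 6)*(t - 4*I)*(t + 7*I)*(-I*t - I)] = -12*I*t^2 + t*(18 + 30*I) - 30 - 44*I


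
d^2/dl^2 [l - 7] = 0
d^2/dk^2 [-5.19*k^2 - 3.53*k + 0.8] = -10.3800000000000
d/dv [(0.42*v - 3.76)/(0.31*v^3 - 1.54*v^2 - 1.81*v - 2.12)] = (-0.2604*v^3 + 4.1436*v^2 - 11.5808*v - 7.696)/(0.0961*v^6 - 0.9548*v^5 + 1.2494*v^4 + 4.2604*v^3 + 9.8057*v^2 + 7.6744*v + 4.4944)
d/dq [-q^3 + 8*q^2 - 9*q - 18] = -3*q^2 + 16*q - 9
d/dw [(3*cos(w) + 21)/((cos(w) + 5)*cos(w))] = 3*(sin(w) + 35*sin(w)/cos(w)^2 + 14*tan(w))/(cos(w) + 5)^2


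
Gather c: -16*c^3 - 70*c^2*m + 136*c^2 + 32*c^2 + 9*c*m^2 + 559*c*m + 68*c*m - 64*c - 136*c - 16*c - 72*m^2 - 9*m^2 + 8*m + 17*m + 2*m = -16*c^3 + c^2*(168 - 70*m) + c*(9*m^2 + 627*m - 216) - 81*m^2 + 27*m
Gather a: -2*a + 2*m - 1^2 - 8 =-2*a + 2*m - 9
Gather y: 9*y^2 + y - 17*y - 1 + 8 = 9*y^2 - 16*y + 7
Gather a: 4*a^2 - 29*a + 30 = 4*a^2 - 29*a + 30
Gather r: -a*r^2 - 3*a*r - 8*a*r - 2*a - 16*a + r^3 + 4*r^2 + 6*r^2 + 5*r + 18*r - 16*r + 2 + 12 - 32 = -18*a + r^3 + r^2*(10 - a) + r*(7 - 11*a) - 18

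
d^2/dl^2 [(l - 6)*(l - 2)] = 2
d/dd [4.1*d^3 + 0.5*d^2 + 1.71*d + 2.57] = 12.3*d^2 + 1.0*d + 1.71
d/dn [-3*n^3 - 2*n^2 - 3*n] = -9*n^2 - 4*n - 3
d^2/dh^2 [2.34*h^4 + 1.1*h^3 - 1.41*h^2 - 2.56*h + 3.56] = 28.08*h^2 + 6.6*h - 2.82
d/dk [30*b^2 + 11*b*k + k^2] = 11*b + 2*k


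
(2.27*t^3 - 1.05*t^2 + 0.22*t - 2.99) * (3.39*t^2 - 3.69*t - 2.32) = 7.6953*t^5 - 11.9358*t^4 - 0.6461*t^3 - 8.5119*t^2 + 10.5227*t + 6.9368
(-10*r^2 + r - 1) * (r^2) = -10*r^4 + r^3 - r^2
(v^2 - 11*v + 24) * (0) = 0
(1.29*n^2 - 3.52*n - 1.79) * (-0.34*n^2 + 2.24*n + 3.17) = -0.4386*n^4 + 4.0864*n^3 - 3.1869*n^2 - 15.168*n - 5.6743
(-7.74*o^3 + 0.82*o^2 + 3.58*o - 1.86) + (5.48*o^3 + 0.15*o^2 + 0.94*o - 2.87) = -2.26*o^3 + 0.97*o^2 + 4.52*o - 4.73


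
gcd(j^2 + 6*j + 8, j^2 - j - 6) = j + 2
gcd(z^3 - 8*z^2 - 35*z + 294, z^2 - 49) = z - 7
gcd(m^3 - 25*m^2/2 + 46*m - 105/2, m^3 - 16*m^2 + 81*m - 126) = m^2 - 10*m + 21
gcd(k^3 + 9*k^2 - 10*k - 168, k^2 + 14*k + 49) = k + 7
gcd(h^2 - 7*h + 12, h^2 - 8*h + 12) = 1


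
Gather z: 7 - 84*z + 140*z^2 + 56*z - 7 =140*z^2 - 28*z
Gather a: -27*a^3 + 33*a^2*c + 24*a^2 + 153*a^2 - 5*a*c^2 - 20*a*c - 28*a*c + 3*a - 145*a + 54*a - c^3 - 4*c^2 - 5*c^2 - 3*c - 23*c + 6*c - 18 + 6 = -27*a^3 + a^2*(33*c + 177) + a*(-5*c^2 - 48*c - 88) - c^3 - 9*c^2 - 20*c - 12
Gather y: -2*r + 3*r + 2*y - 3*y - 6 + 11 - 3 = r - y + 2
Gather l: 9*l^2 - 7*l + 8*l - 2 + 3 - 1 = 9*l^2 + l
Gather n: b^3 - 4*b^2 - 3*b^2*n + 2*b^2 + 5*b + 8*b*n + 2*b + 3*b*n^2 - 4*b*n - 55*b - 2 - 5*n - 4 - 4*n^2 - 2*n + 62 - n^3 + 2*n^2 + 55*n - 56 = b^3 - 2*b^2 - 48*b - n^3 + n^2*(3*b - 2) + n*(-3*b^2 + 4*b + 48)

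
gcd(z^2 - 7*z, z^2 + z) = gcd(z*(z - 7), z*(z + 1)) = z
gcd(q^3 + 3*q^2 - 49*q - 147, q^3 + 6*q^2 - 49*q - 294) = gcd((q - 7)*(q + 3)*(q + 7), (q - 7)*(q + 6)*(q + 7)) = q^2 - 49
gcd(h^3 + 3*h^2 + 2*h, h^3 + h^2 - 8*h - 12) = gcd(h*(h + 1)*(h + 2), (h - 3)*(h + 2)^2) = h + 2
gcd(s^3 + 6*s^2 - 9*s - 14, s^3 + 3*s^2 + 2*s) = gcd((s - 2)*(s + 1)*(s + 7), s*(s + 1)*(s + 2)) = s + 1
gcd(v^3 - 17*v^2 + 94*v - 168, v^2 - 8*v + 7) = v - 7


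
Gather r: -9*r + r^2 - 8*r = r^2 - 17*r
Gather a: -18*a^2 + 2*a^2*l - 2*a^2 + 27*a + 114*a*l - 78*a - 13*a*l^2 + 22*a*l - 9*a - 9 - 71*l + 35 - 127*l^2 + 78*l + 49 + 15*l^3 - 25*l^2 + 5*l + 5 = a^2*(2*l - 20) + a*(-13*l^2 + 136*l - 60) + 15*l^3 - 152*l^2 + 12*l + 80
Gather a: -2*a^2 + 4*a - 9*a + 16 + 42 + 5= -2*a^2 - 5*a + 63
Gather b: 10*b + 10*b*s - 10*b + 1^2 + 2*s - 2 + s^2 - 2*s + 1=10*b*s + s^2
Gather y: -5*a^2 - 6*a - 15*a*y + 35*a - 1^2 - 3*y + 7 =-5*a^2 + 29*a + y*(-15*a - 3) + 6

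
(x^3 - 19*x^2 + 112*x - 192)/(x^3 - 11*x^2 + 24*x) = (x - 8)/x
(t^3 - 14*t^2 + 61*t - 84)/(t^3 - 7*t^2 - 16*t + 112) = (t - 3)/(t + 4)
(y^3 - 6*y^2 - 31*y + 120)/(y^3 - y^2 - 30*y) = (y^2 - 11*y + 24)/(y*(y - 6))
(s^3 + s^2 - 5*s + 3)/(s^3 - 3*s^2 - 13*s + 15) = (s - 1)/(s - 5)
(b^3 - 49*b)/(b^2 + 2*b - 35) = b*(b - 7)/(b - 5)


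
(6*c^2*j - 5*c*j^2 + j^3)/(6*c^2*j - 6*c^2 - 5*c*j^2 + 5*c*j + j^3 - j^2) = j/(j - 1)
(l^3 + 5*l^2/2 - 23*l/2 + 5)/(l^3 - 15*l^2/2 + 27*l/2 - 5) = (l + 5)/(l - 5)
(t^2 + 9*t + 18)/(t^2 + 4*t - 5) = (t^2 + 9*t + 18)/(t^2 + 4*t - 5)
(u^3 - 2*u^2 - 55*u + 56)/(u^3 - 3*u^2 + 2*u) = (u^2 - u - 56)/(u*(u - 2))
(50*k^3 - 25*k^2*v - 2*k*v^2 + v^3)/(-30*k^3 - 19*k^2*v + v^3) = (-10*k^2 + 3*k*v + v^2)/(6*k^2 + 5*k*v + v^2)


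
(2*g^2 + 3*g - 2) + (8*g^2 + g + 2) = 10*g^2 + 4*g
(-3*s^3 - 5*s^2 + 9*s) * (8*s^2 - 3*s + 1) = -24*s^5 - 31*s^4 + 84*s^3 - 32*s^2 + 9*s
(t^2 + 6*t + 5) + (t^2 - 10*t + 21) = 2*t^2 - 4*t + 26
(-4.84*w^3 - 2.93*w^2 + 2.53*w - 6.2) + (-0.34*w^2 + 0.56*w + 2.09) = -4.84*w^3 - 3.27*w^2 + 3.09*w - 4.11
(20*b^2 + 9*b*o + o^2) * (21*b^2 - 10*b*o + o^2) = 420*b^4 - 11*b^3*o - 49*b^2*o^2 - b*o^3 + o^4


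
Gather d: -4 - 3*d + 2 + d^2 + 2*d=d^2 - d - 2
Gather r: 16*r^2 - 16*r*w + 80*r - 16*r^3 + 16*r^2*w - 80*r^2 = -16*r^3 + r^2*(16*w - 64) + r*(80 - 16*w)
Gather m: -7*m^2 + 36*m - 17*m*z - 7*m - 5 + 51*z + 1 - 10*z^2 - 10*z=-7*m^2 + m*(29 - 17*z) - 10*z^2 + 41*z - 4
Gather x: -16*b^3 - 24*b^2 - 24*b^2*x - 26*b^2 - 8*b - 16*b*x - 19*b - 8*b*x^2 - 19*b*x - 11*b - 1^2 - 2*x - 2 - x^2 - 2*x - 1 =-16*b^3 - 50*b^2 - 38*b + x^2*(-8*b - 1) + x*(-24*b^2 - 35*b - 4) - 4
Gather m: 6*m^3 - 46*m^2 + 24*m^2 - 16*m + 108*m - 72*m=6*m^3 - 22*m^2 + 20*m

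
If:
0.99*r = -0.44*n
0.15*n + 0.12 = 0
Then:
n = -0.80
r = 0.36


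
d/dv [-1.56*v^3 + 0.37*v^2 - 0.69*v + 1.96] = -4.68*v^2 + 0.74*v - 0.69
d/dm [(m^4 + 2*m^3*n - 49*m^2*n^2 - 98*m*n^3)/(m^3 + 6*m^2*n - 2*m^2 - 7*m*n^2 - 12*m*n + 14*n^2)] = (m^4 - 2*m^3*n - 4*m^3 + 19*m^2*n^2 + 16*m^2*n - 20*m*n^2 - 28*n^3)/(m^4 - 2*m^3*n - 4*m^3 + m^2*n^2 + 8*m^2*n + 4*m^2 - 4*m*n^2 - 8*m*n + 4*n^2)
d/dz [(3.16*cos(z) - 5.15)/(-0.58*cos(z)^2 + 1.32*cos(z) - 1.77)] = (-1.8328*cos(z)^2 + 5.974*cos(z) - 1.2048)*sin(z)/(0.3364*cos(z)^4 - 1.5312*cos(z)^3 + 3.7956*cos(z)^2 - 4.6728*cos(z) + 3.1329)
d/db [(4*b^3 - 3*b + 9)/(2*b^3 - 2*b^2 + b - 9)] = 2*(-4*b^4 + 10*b^3 - 84*b^2 + 18*b + 9)/(4*b^6 - 8*b^5 + 8*b^4 - 40*b^3 + 37*b^2 - 18*b + 81)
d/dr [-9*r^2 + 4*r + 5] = 4 - 18*r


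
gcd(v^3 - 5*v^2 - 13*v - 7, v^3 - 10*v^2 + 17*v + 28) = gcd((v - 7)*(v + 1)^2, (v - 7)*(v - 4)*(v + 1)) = v^2 - 6*v - 7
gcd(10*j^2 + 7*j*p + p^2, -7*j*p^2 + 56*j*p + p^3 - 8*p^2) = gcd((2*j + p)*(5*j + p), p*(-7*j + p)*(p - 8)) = 1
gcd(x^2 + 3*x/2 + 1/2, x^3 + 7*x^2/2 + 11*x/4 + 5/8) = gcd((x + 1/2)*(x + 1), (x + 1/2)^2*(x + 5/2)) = x + 1/2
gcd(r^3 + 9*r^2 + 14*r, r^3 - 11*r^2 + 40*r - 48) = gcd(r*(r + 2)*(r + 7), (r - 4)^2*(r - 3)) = 1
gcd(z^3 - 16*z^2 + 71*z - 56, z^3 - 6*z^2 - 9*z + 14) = z^2 - 8*z + 7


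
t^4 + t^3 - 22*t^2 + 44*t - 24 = (t - 2)^2*(t - 1)*(t + 6)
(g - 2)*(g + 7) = g^2 + 5*g - 14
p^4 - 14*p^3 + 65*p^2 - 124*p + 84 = (p - 7)*(p - 3)*(p - 2)^2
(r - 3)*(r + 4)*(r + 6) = r^3 + 7*r^2 - 6*r - 72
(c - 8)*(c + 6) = c^2 - 2*c - 48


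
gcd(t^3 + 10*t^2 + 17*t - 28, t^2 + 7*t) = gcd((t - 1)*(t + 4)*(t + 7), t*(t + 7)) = t + 7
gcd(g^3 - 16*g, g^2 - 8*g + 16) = g - 4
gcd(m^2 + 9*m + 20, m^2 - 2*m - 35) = m + 5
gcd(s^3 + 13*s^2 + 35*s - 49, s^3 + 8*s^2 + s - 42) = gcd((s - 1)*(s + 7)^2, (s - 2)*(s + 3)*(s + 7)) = s + 7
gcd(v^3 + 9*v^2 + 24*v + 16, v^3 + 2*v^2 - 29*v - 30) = v + 1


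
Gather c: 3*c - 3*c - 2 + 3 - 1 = 0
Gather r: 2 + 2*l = 2*l + 2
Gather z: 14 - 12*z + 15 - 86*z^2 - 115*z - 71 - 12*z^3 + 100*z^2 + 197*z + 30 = -12*z^3 + 14*z^2 + 70*z - 12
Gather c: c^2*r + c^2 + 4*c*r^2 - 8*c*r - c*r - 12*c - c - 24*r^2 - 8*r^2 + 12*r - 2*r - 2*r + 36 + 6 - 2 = c^2*(r + 1) + c*(4*r^2 - 9*r - 13) - 32*r^2 + 8*r + 40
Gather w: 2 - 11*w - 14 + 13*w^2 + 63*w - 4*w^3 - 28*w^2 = -4*w^3 - 15*w^2 + 52*w - 12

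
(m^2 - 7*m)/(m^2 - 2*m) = (m - 7)/(m - 2)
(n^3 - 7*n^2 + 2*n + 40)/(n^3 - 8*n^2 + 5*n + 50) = (n - 4)/(n - 5)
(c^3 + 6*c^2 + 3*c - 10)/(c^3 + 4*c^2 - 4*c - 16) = (c^2 + 4*c - 5)/(c^2 + 2*c - 8)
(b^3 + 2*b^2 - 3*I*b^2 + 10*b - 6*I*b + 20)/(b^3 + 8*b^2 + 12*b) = (b^2 - 3*I*b + 10)/(b*(b + 6))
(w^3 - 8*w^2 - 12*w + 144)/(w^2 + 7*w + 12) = (w^2 - 12*w + 36)/(w + 3)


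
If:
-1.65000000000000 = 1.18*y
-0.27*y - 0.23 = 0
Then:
No Solution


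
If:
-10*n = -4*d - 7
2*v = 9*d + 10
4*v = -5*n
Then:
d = -47/40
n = 23/100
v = -23/80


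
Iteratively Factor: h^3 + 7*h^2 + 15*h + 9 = (h + 3)*(h^2 + 4*h + 3) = (h + 3)^2*(h + 1)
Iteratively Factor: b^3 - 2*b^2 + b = (b - 1)*(b^2 - b) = (b - 1)^2*(b)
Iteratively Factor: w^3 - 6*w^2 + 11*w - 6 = (w - 1)*(w^2 - 5*w + 6) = (w - 2)*(w - 1)*(w - 3)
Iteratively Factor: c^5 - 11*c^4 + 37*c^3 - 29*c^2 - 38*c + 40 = (c - 1)*(c^4 - 10*c^3 + 27*c^2 - 2*c - 40) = (c - 4)*(c - 1)*(c^3 - 6*c^2 + 3*c + 10) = (c - 4)*(c - 1)*(c + 1)*(c^2 - 7*c + 10) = (c - 5)*(c - 4)*(c - 1)*(c + 1)*(c - 2)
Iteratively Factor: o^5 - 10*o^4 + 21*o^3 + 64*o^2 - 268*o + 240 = (o - 4)*(o^4 - 6*o^3 - 3*o^2 + 52*o - 60) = (o - 4)*(o + 3)*(o^3 - 9*o^2 + 24*o - 20) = (o - 4)*(o - 2)*(o + 3)*(o^2 - 7*o + 10) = (o - 5)*(o - 4)*(o - 2)*(o + 3)*(o - 2)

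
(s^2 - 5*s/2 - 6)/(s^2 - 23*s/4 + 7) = 2*(2*s + 3)/(4*s - 7)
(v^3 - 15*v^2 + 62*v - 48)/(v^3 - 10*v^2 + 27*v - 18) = (v - 8)/(v - 3)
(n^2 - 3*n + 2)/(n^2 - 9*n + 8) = (n - 2)/(n - 8)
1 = 1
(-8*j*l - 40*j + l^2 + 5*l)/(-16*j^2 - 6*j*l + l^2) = (l + 5)/(2*j + l)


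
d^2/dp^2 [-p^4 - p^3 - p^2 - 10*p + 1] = -12*p^2 - 6*p - 2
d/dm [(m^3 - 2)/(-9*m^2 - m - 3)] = (-3*m^2*(9*m^2 + m + 3) + (18*m + 1)*(m^3 - 2))/(9*m^2 + m + 3)^2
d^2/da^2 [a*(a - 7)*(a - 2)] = 6*a - 18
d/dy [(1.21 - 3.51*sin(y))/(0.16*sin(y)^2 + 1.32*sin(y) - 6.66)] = (0.5616*sin(y)^2 - 0.3872*sin(y) + 21.7794)*cos(y)/(0.0256*sin(y)^4 + 0.4224*sin(y)^3 - 0.3888*sin(y)^2 - 17.5824*sin(y) + 44.3556)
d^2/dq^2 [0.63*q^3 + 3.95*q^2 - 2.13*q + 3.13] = 3.78*q + 7.9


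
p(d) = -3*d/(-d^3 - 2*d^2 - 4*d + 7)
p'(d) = -3*d*(3*d^2 + 4*d + 4)/(-d^3 - 2*d^2 - 4*d + 7)^2 - 3/(-d^3 - 2*d^2 - 4*d + 7)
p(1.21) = 1.43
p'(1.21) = -6.27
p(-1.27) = 0.35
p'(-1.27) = -0.15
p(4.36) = 0.10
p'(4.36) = -0.04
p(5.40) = 0.07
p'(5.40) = -0.02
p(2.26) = 0.28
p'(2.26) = -0.21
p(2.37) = 0.26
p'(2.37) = -0.18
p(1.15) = 1.95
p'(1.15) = -12.21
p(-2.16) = 0.40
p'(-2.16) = 0.04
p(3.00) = 0.18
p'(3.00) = -0.09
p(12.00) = 0.02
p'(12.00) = 0.00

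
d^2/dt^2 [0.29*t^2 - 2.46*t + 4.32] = 0.580000000000000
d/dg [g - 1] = 1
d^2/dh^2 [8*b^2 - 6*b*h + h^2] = 2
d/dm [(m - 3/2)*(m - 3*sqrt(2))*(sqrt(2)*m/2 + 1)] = 3*sqrt(2)*m^2/2 - 4*m - 3*sqrt(2)*m/2 - 3*sqrt(2) + 3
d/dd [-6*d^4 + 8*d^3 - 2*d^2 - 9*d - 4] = -24*d^3 + 24*d^2 - 4*d - 9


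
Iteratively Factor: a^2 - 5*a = (a - 5)*(a)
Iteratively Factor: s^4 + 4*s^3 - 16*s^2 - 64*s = (s - 4)*(s^3 + 8*s^2 + 16*s) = s*(s - 4)*(s^2 + 8*s + 16) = s*(s - 4)*(s + 4)*(s + 4)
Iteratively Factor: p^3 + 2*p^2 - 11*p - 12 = (p - 3)*(p^2 + 5*p + 4) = (p - 3)*(p + 1)*(p + 4)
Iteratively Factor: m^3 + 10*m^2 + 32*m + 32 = (m + 2)*(m^2 + 8*m + 16) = (m + 2)*(m + 4)*(m + 4)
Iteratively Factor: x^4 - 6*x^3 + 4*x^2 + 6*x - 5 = (x + 1)*(x^3 - 7*x^2 + 11*x - 5) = (x - 1)*(x + 1)*(x^2 - 6*x + 5) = (x - 1)^2*(x + 1)*(x - 5)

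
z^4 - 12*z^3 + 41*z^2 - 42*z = z*(z - 7)*(z - 3)*(z - 2)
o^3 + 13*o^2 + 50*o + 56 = (o + 2)*(o + 4)*(o + 7)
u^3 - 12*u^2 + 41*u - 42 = (u - 7)*(u - 3)*(u - 2)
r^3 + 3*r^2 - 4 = (r - 1)*(r + 2)^2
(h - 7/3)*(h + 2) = h^2 - h/3 - 14/3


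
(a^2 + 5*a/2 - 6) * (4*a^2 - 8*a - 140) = 4*a^4 + 2*a^3 - 184*a^2 - 302*a + 840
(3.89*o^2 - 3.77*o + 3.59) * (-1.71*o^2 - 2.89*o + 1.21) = -6.6519*o^4 - 4.7954*o^3 + 9.4633*o^2 - 14.9368*o + 4.3439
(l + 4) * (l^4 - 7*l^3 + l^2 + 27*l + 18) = l^5 - 3*l^4 - 27*l^3 + 31*l^2 + 126*l + 72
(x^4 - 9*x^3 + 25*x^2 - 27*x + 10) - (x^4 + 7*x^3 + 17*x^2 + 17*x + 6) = -16*x^3 + 8*x^2 - 44*x + 4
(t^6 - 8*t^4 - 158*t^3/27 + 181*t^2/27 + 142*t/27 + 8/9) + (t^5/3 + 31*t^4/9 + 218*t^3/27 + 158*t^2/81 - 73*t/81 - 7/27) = t^6 + t^5/3 - 41*t^4/9 + 20*t^3/9 + 701*t^2/81 + 353*t/81 + 17/27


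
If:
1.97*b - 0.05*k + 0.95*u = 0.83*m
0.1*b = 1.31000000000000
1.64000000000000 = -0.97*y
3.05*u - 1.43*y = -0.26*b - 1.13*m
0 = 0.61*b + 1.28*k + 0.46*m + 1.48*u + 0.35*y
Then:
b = 13.10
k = -2.17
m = 20.39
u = -9.46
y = -1.69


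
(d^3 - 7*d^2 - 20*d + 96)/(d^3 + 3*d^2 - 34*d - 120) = (d^2 - 11*d + 24)/(d^2 - d - 30)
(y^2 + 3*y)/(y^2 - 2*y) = (y + 3)/(y - 2)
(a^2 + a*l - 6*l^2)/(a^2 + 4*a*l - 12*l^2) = (a + 3*l)/(a + 6*l)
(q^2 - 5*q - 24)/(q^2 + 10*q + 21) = (q - 8)/(q + 7)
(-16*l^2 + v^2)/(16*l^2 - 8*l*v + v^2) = (4*l + v)/(-4*l + v)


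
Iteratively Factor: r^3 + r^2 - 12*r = (r + 4)*(r^2 - 3*r) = r*(r + 4)*(r - 3)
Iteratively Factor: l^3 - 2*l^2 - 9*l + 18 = (l + 3)*(l^2 - 5*l + 6) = (l - 2)*(l + 3)*(l - 3)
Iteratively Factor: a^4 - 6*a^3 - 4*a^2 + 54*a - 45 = (a - 1)*(a^3 - 5*a^2 - 9*a + 45) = (a - 3)*(a - 1)*(a^2 - 2*a - 15) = (a - 3)*(a - 1)*(a + 3)*(a - 5)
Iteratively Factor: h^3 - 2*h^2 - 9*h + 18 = (h + 3)*(h^2 - 5*h + 6) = (h - 3)*(h + 3)*(h - 2)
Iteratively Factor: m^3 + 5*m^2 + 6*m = (m)*(m^2 + 5*m + 6) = m*(m + 3)*(m + 2)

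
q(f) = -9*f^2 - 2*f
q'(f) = -18*f - 2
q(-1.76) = -24.36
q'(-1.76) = 29.68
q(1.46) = -22.10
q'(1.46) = -28.28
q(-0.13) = 0.11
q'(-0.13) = 0.34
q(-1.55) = -18.52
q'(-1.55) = 25.90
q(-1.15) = -9.60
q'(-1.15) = 18.70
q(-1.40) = -14.84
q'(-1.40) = 23.20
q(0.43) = -2.52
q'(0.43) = -9.74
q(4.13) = -161.77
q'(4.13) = -76.34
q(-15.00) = -1995.00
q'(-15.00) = 268.00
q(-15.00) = -1995.00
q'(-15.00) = 268.00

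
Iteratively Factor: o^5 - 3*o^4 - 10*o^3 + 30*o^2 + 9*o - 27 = (o + 3)*(o^4 - 6*o^3 + 8*o^2 + 6*o - 9) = (o - 1)*(o + 3)*(o^3 - 5*o^2 + 3*o + 9) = (o - 1)*(o + 1)*(o + 3)*(o^2 - 6*o + 9) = (o - 3)*(o - 1)*(o + 1)*(o + 3)*(o - 3)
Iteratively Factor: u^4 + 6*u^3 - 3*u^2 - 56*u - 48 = (u + 1)*(u^3 + 5*u^2 - 8*u - 48) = (u + 1)*(u + 4)*(u^2 + u - 12) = (u - 3)*(u + 1)*(u + 4)*(u + 4)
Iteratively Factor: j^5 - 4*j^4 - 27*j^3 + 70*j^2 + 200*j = (j + 2)*(j^4 - 6*j^3 - 15*j^2 + 100*j) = (j + 2)*(j + 4)*(j^3 - 10*j^2 + 25*j) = (j - 5)*(j + 2)*(j + 4)*(j^2 - 5*j) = (j - 5)^2*(j + 2)*(j + 4)*(j)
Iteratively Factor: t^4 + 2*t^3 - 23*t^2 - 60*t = (t)*(t^3 + 2*t^2 - 23*t - 60) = t*(t + 3)*(t^2 - t - 20) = t*(t + 3)*(t + 4)*(t - 5)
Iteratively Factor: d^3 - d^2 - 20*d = (d)*(d^2 - d - 20) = d*(d - 5)*(d + 4)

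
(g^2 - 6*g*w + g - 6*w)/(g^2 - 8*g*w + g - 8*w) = (-g + 6*w)/(-g + 8*w)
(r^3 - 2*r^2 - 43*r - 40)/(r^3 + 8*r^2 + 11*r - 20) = (r^2 - 7*r - 8)/(r^2 + 3*r - 4)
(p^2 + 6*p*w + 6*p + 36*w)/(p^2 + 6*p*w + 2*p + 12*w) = (p + 6)/(p + 2)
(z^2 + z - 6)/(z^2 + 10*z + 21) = (z - 2)/(z + 7)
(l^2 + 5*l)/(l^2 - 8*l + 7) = l*(l + 5)/(l^2 - 8*l + 7)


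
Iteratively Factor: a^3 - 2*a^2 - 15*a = (a + 3)*(a^2 - 5*a) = (a - 5)*(a + 3)*(a)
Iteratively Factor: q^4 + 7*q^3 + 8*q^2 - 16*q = (q + 4)*(q^3 + 3*q^2 - 4*q) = q*(q + 4)*(q^2 + 3*q - 4) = q*(q + 4)^2*(q - 1)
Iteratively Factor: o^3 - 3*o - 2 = (o - 2)*(o^2 + 2*o + 1) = (o - 2)*(o + 1)*(o + 1)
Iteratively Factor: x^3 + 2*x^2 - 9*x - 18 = (x - 3)*(x^2 + 5*x + 6) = (x - 3)*(x + 3)*(x + 2)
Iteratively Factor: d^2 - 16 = (d + 4)*(d - 4)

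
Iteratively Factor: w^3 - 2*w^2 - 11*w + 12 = (w - 4)*(w^2 + 2*w - 3) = (w - 4)*(w + 3)*(w - 1)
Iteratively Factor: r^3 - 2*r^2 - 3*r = (r + 1)*(r^2 - 3*r) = (r - 3)*(r + 1)*(r)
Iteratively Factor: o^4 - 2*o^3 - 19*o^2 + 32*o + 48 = (o - 3)*(o^3 + o^2 - 16*o - 16) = (o - 4)*(o - 3)*(o^2 + 5*o + 4) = (o - 4)*(o - 3)*(o + 4)*(o + 1)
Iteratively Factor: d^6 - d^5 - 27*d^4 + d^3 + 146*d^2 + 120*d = (d + 1)*(d^5 - 2*d^4 - 25*d^3 + 26*d^2 + 120*d) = (d + 1)*(d + 4)*(d^4 - 6*d^3 - d^2 + 30*d) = (d - 5)*(d + 1)*(d + 4)*(d^3 - d^2 - 6*d) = (d - 5)*(d + 1)*(d + 2)*(d + 4)*(d^2 - 3*d) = d*(d - 5)*(d + 1)*(d + 2)*(d + 4)*(d - 3)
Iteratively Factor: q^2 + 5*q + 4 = (q + 4)*(q + 1)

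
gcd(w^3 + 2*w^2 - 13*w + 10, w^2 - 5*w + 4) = w - 1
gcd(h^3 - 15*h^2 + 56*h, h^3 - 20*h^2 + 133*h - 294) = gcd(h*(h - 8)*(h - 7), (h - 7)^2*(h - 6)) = h - 7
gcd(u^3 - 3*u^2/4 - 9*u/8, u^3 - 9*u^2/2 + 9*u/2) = u^2 - 3*u/2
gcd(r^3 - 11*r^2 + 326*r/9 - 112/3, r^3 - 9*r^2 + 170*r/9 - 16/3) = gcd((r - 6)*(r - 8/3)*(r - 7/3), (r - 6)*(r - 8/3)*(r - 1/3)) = r^2 - 26*r/3 + 16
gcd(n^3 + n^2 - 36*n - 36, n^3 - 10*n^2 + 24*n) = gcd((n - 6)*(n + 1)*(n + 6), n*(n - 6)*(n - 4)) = n - 6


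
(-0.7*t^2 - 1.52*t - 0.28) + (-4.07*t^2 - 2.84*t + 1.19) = -4.77*t^2 - 4.36*t + 0.91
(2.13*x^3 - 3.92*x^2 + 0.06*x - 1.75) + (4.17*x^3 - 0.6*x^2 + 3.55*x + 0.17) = 6.3*x^3 - 4.52*x^2 + 3.61*x - 1.58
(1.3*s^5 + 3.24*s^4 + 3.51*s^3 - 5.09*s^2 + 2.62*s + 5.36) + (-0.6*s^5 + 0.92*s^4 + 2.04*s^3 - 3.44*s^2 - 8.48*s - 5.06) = 0.7*s^5 + 4.16*s^4 + 5.55*s^3 - 8.53*s^2 - 5.86*s + 0.300000000000001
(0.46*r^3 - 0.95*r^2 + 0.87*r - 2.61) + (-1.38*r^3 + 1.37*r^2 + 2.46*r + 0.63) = -0.92*r^3 + 0.42*r^2 + 3.33*r - 1.98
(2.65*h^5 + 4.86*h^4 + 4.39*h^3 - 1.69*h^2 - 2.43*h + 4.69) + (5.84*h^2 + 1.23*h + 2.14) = 2.65*h^5 + 4.86*h^4 + 4.39*h^3 + 4.15*h^2 - 1.2*h + 6.83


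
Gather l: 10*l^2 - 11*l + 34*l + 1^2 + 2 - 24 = 10*l^2 + 23*l - 21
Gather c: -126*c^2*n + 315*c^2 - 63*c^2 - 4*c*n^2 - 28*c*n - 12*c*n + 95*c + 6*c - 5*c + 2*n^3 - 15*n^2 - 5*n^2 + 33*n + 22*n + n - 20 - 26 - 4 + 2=c^2*(252 - 126*n) + c*(-4*n^2 - 40*n + 96) + 2*n^3 - 20*n^2 + 56*n - 48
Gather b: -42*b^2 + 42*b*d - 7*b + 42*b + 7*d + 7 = -42*b^2 + b*(42*d + 35) + 7*d + 7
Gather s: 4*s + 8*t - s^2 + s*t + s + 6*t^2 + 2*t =-s^2 + s*(t + 5) + 6*t^2 + 10*t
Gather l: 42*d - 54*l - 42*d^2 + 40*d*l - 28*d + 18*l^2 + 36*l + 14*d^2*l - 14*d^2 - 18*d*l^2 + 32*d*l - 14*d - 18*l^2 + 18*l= -56*d^2 - 18*d*l^2 + l*(14*d^2 + 72*d)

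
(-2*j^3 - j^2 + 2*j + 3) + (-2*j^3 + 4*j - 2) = -4*j^3 - j^2 + 6*j + 1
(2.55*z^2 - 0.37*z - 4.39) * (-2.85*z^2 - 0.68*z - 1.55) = -7.2675*z^4 - 0.6795*z^3 + 8.8106*z^2 + 3.5587*z + 6.8045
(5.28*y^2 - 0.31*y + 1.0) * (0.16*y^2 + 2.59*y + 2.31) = 0.8448*y^4 + 13.6256*y^3 + 11.5539*y^2 + 1.8739*y + 2.31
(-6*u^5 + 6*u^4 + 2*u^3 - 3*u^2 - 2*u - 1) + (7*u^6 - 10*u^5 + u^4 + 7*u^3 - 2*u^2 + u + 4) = 7*u^6 - 16*u^5 + 7*u^4 + 9*u^3 - 5*u^2 - u + 3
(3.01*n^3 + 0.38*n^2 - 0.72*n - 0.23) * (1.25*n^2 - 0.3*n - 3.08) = 3.7625*n^5 - 0.428*n^4 - 10.2848*n^3 - 1.2419*n^2 + 2.2866*n + 0.7084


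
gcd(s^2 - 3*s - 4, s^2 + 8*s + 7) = s + 1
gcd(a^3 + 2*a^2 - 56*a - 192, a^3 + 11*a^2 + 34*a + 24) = a^2 + 10*a + 24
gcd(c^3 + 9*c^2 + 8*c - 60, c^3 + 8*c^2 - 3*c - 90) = c^2 + 11*c + 30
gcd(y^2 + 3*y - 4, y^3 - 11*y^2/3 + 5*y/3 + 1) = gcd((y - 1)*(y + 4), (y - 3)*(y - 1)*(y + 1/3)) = y - 1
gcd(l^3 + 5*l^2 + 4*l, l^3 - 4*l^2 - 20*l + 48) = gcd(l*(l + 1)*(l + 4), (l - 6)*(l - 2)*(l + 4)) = l + 4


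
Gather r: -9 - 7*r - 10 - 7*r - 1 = -14*r - 20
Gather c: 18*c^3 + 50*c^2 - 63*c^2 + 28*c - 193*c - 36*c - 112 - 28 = 18*c^3 - 13*c^2 - 201*c - 140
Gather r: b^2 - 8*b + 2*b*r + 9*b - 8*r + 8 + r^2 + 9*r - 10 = b^2 + b + r^2 + r*(2*b + 1) - 2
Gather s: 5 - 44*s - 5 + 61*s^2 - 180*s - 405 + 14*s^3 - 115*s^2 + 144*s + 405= 14*s^3 - 54*s^2 - 80*s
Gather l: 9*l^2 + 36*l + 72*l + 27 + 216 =9*l^2 + 108*l + 243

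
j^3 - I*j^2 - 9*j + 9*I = (j - 3)*(j + 3)*(j - I)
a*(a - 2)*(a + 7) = a^3 + 5*a^2 - 14*a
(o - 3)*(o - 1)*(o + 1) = o^3 - 3*o^2 - o + 3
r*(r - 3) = r^2 - 3*r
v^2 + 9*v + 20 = (v + 4)*(v + 5)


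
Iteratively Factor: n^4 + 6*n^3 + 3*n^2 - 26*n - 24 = (n + 1)*(n^3 + 5*n^2 - 2*n - 24) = (n + 1)*(n + 4)*(n^2 + n - 6) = (n + 1)*(n + 3)*(n + 4)*(n - 2)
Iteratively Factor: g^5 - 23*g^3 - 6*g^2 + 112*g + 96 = (g - 3)*(g^4 + 3*g^3 - 14*g^2 - 48*g - 32) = (g - 3)*(g + 4)*(g^3 - g^2 - 10*g - 8) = (g - 3)*(g + 1)*(g + 4)*(g^2 - 2*g - 8) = (g - 4)*(g - 3)*(g + 1)*(g + 4)*(g + 2)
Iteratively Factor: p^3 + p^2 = (p + 1)*(p^2) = p*(p + 1)*(p)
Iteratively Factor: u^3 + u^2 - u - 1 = (u + 1)*(u^2 - 1) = (u - 1)*(u + 1)*(u + 1)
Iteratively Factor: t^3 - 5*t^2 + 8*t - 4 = (t - 2)*(t^2 - 3*t + 2) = (t - 2)^2*(t - 1)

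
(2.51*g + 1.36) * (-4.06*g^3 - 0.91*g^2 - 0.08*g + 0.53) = -10.1906*g^4 - 7.8057*g^3 - 1.4384*g^2 + 1.2215*g + 0.7208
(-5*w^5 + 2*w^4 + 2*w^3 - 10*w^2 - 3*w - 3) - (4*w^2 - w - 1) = -5*w^5 + 2*w^4 + 2*w^3 - 14*w^2 - 2*w - 2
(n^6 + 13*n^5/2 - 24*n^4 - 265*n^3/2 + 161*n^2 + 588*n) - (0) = n^6 + 13*n^5/2 - 24*n^4 - 265*n^3/2 + 161*n^2 + 588*n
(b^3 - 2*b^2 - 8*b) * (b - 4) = b^4 - 6*b^3 + 32*b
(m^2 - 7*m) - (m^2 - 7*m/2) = -7*m/2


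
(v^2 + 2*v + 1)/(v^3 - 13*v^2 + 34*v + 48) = (v + 1)/(v^2 - 14*v + 48)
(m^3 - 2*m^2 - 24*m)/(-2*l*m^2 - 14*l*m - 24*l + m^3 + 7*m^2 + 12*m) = m*(6 - m)/(2*l*m + 6*l - m^2 - 3*m)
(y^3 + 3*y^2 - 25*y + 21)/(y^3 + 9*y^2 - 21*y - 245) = (y^2 - 4*y + 3)/(y^2 + 2*y - 35)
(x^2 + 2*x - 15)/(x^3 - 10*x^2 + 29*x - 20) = (x^2 + 2*x - 15)/(x^3 - 10*x^2 + 29*x - 20)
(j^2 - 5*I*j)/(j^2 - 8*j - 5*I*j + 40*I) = j/(j - 8)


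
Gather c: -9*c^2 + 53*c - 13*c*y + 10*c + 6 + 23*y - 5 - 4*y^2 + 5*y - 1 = -9*c^2 + c*(63 - 13*y) - 4*y^2 + 28*y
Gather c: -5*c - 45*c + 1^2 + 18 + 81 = 100 - 50*c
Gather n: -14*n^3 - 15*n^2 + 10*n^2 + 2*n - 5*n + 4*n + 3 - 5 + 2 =-14*n^3 - 5*n^2 + n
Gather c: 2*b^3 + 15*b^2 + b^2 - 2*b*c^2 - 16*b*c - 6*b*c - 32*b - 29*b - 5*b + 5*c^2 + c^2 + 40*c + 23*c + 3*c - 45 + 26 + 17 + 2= 2*b^3 + 16*b^2 - 66*b + c^2*(6 - 2*b) + c*(66 - 22*b)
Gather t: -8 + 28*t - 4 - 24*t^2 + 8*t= -24*t^2 + 36*t - 12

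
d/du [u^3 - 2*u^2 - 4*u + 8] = 3*u^2 - 4*u - 4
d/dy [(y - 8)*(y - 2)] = 2*y - 10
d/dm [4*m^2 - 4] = 8*m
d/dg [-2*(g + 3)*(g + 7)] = -4*g - 20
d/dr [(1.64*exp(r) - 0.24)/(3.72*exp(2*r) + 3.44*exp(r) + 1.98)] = (-6.1008*exp(2*r) + 1.7856*exp(r) + 4.0728)*exp(r)/(13.8384*exp(4*r) + 25.5936*exp(3*r) + 26.5648*exp(2*r) + 13.6224*exp(r) + 3.9204)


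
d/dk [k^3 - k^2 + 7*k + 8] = 3*k^2 - 2*k + 7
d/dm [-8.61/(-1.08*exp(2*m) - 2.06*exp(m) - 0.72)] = (-18.5976*exp(m) - 17.7366)*exp(m)/(1.08*exp(2*m) + 2.06*exp(m) + 0.72)^2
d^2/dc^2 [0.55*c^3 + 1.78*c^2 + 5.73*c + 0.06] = 3.3*c + 3.56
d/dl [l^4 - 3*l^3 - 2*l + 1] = 4*l^3 - 9*l^2 - 2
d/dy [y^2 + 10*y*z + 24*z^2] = 2*y + 10*z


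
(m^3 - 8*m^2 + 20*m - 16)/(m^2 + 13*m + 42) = (m^3 - 8*m^2 + 20*m - 16)/(m^2 + 13*m + 42)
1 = 1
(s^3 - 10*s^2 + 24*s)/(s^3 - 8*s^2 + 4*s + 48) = s/(s + 2)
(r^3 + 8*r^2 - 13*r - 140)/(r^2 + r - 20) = r + 7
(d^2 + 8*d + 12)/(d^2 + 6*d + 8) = (d + 6)/(d + 4)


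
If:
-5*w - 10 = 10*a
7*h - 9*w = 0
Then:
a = -w/2 - 1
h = 9*w/7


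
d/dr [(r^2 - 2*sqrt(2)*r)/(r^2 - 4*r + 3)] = 2*(-r*(r - 2)*(r - 2*sqrt(2)) + (r - sqrt(2))*(r^2 - 4*r + 3))/(r^2 - 4*r + 3)^2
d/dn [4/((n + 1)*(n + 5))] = 8*(-n - 3)/(n^4 + 12*n^3 + 46*n^2 + 60*n + 25)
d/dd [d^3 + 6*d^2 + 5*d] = 3*d^2 + 12*d + 5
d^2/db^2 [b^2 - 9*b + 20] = 2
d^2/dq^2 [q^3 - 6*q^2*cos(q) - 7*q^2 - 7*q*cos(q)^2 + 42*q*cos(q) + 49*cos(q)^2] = 6*q^2*cos(q) + 24*q*sin(q) - 42*q*cos(q) + 14*q*cos(2*q) + 6*q - 84*sin(q) + 14*sin(2*q) - 12*cos(q) - 98*cos(2*q) - 14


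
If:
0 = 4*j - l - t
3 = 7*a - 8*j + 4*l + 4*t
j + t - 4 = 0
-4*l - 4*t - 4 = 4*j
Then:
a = 23/35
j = -1/5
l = -5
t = 21/5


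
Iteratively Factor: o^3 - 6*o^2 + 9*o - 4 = (o - 1)*(o^2 - 5*o + 4) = (o - 4)*(o - 1)*(o - 1)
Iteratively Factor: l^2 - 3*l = (l)*(l - 3)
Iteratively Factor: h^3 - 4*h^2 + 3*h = (h - 3)*(h^2 - h) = (h - 3)*(h - 1)*(h)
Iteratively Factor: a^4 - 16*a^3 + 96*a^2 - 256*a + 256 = (a - 4)*(a^3 - 12*a^2 + 48*a - 64) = (a - 4)^2*(a^2 - 8*a + 16) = (a - 4)^3*(a - 4)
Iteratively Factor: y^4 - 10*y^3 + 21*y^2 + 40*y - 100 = (y + 2)*(y^3 - 12*y^2 + 45*y - 50) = (y - 5)*(y + 2)*(y^2 - 7*y + 10) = (y - 5)^2*(y + 2)*(y - 2)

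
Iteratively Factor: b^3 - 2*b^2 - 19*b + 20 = (b - 1)*(b^2 - b - 20) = (b - 1)*(b + 4)*(b - 5)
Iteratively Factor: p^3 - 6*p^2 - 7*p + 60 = (p + 3)*(p^2 - 9*p + 20) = (p - 4)*(p + 3)*(p - 5)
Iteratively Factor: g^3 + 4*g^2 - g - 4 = (g - 1)*(g^2 + 5*g + 4) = (g - 1)*(g + 4)*(g + 1)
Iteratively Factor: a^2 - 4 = (a + 2)*(a - 2)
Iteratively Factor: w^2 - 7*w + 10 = (w - 5)*(w - 2)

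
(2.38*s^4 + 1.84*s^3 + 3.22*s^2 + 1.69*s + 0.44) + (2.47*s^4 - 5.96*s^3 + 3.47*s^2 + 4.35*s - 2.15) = 4.85*s^4 - 4.12*s^3 + 6.69*s^2 + 6.04*s - 1.71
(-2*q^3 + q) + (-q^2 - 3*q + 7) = -2*q^3 - q^2 - 2*q + 7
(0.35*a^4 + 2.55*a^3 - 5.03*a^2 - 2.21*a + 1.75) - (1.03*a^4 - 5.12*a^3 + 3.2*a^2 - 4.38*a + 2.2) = -0.68*a^4 + 7.67*a^3 - 8.23*a^2 + 2.17*a - 0.45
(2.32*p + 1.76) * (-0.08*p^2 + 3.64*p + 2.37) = -0.1856*p^3 + 8.304*p^2 + 11.9048*p + 4.1712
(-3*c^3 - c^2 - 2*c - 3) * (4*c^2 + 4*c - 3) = -12*c^5 - 16*c^4 - 3*c^3 - 17*c^2 - 6*c + 9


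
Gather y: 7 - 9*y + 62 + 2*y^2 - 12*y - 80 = 2*y^2 - 21*y - 11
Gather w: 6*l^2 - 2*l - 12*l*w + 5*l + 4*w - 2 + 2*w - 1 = 6*l^2 + 3*l + w*(6 - 12*l) - 3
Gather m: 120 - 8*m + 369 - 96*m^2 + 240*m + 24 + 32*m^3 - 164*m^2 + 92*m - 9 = 32*m^3 - 260*m^2 + 324*m + 504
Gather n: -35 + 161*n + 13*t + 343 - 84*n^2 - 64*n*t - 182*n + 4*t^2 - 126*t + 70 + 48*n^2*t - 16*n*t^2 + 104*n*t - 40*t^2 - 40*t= n^2*(48*t - 84) + n*(-16*t^2 + 40*t - 21) - 36*t^2 - 153*t + 378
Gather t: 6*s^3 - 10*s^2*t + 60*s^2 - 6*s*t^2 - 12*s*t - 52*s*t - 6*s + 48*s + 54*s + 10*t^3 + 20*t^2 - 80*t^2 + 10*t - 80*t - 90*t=6*s^3 + 60*s^2 + 96*s + 10*t^3 + t^2*(-6*s - 60) + t*(-10*s^2 - 64*s - 160)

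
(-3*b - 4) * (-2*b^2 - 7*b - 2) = 6*b^3 + 29*b^2 + 34*b + 8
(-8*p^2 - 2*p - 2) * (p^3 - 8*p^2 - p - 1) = -8*p^5 + 62*p^4 + 22*p^3 + 26*p^2 + 4*p + 2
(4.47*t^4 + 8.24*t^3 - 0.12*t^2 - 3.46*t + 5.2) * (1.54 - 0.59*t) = -2.6373*t^5 + 2.0222*t^4 + 12.7604*t^3 + 1.8566*t^2 - 8.3964*t + 8.008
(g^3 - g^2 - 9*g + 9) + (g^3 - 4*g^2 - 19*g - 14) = 2*g^3 - 5*g^2 - 28*g - 5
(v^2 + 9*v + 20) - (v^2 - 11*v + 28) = 20*v - 8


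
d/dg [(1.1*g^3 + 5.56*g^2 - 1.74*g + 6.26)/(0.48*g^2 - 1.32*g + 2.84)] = (0.528*g^4 - 2.904*g^3 + 2.868*g^2 + 25.5712*g + 3.3216)/(0.2304*g^4 - 1.2672*g^3 + 4.4688*g^2 - 7.4976*g + 8.0656)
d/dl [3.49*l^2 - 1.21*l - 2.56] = 6.98*l - 1.21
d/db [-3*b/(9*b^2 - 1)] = 3*(9*b^2 + 1)/(9*b^2 - 1)^2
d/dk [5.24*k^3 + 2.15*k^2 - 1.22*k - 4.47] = 15.72*k^2 + 4.3*k - 1.22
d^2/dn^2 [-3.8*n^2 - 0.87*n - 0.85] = -7.60000000000000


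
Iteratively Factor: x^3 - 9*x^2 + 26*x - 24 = (x - 2)*(x^2 - 7*x + 12) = (x - 3)*(x - 2)*(x - 4)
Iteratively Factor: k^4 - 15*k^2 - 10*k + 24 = (k + 3)*(k^3 - 3*k^2 - 6*k + 8) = (k - 4)*(k + 3)*(k^2 + k - 2) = (k - 4)*(k + 2)*(k + 3)*(k - 1)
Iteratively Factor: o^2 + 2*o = (o)*(o + 2)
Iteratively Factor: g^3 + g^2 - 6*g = (g + 3)*(g^2 - 2*g) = g*(g + 3)*(g - 2)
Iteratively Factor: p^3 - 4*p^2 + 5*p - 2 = (p - 2)*(p^2 - 2*p + 1) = (p - 2)*(p - 1)*(p - 1)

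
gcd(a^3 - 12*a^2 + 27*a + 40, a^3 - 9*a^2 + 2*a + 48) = a - 8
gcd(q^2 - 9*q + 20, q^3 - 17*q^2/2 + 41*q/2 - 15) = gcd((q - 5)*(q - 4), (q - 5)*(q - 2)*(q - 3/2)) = q - 5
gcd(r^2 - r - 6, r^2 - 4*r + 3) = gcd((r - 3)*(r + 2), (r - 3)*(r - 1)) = r - 3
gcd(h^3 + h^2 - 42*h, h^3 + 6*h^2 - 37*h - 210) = h^2 + h - 42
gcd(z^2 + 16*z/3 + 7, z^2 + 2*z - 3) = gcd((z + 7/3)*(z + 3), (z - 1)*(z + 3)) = z + 3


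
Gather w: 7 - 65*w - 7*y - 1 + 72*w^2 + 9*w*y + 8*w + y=72*w^2 + w*(9*y - 57) - 6*y + 6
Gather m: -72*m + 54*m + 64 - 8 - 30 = 26 - 18*m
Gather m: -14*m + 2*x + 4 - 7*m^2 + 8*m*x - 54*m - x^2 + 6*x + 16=-7*m^2 + m*(8*x - 68) - x^2 + 8*x + 20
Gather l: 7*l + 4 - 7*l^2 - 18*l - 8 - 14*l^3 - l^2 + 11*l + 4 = -14*l^3 - 8*l^2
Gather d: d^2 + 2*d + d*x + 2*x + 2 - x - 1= d^2 + d*(x + 2) + x + 1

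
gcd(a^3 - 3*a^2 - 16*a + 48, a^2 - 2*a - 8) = a - 4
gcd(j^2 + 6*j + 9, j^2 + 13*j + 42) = 1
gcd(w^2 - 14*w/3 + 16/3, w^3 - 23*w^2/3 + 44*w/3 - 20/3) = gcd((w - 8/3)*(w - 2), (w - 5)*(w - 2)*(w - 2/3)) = w - 2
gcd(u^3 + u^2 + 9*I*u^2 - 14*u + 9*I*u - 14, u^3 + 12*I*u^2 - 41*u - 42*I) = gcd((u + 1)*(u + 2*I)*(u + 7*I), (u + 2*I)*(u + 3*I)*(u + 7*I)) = u^2 + 9*I*u - 14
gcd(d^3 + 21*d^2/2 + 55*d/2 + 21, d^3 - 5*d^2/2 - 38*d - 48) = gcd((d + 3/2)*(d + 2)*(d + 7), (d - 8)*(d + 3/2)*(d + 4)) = d + 3/2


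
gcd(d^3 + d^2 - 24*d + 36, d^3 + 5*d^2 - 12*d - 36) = d^2 + 3*d - 18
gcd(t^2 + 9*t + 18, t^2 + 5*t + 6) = t + 3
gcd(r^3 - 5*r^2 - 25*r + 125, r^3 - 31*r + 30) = r - 5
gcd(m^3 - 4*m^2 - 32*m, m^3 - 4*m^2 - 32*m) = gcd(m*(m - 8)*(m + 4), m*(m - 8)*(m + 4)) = m^3 - 4*m^2 - 32*m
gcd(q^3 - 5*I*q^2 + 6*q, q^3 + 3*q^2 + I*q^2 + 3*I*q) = q^2 + I*q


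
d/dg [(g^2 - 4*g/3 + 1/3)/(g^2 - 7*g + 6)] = -17/(3*g^2 - 36*g + 108)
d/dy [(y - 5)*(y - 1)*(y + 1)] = 3*y^2 - 10*y - 1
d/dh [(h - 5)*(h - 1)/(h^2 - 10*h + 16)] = 2*(-2*h^2 + 11*h - 23)/(h^4 - 20*h^3 + 132*h^2 - 320*h + 256)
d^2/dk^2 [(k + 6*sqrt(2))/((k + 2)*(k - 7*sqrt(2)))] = 2*(-(k + 2)^2*(k - 7*sqrt(2)) + (k + 2)^2*(k + 6*sqrt(2)) - (k + 2)*(k - 7*sqrt(2))^2 + (k + 2)*(k - 7*sqrt(2))*(k + 6*sqrt(2)) + (k - 7*sqrt(2))^2*(k + 6*sqrt(2)))/((k + 2)^3*(k - 7*sqrt(2))^3)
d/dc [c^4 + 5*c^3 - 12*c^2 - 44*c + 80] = 4*c^3 + 15*c^2 - 24*c - 44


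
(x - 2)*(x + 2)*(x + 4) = x^3 + 4*x^2 - 4*x - 16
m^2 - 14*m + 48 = (m - 8)*(m - 6)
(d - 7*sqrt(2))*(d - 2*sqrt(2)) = d^2 - 9*sqrt(2)*d + 28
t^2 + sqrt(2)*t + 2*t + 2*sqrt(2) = (t + 2)*(t + sqrt(2))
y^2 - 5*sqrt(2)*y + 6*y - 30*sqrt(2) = (y + 6)*(y - 5*sqrt(2))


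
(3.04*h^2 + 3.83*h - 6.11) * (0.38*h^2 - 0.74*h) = 1.1552*h^4 - 0.7942*h^3 - 5.156*h^2 + 4.5214*h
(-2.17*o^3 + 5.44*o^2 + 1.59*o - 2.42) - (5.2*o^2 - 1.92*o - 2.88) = -2.17*o^3 + 0.24*o^2 + 3.51*o + 0.46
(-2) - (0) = -2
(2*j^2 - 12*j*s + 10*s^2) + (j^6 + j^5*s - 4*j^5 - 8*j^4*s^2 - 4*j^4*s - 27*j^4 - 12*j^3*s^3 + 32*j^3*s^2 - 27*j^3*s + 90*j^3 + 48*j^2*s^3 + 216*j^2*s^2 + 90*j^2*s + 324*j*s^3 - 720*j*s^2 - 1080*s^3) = j^6 + j^5*s - 4*j^5 - 8*j^4*s^2 - 4*j^4*s - 27*j^4 - 12*j^3*s^3 + 32*j^3*s^2 - 27*j^3*s + 90*j^3 + 48*j^2*s^3 + 216*j^2*s^2 + 90*j^2*s + 2*j^2 + 324*j*s^3 - 720*j*s^2 - 12*j*s - 1080*s^3 + 10*s^2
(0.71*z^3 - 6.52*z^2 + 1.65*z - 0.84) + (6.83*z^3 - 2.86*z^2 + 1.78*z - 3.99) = 7.54*z^3 - 9.38*z^2 + 3.43*z - 4.83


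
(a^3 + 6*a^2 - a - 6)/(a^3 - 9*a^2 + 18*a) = (a^3 + 6*a^2 - a - 6)/(a*(a^2 - 9*a + 18))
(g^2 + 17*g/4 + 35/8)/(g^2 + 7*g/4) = (g + 5/2)/g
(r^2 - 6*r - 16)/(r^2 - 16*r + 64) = (r + 2)/(r - 8)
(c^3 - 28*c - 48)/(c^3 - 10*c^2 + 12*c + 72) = (c + 4)/(c - 6)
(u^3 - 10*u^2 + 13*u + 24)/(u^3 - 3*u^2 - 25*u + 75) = (u^2 - 7*u - 8)/(u^2 - 25)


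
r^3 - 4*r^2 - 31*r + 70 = (r - 7)*(r - 2)*(r + 5)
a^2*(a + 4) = a^3 + 4*a^2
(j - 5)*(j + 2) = j^2 - 3*j - 10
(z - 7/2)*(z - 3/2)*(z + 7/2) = z^3 - 3*z^2/2 - 49*z/4 + 147/8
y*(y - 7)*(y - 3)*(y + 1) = y^4 - 9*y^3 + 11*y^2 + 21*y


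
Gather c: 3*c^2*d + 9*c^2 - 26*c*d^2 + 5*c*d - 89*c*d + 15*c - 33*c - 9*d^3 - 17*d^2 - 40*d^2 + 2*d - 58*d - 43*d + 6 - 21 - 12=c^2*(3*d + 9) + c*(-26*d^2 - 84*d - 18) - 9*d^3 - 57*d^2 - 99*d - 27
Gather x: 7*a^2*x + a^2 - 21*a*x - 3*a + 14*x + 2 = a^2 - 3*a + x*(7*a^2 - 21*a + 14) + 2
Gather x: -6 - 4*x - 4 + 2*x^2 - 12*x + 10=2*x^2 - 16*x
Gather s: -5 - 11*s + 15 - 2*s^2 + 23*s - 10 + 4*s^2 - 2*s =2*s^2 + 10*s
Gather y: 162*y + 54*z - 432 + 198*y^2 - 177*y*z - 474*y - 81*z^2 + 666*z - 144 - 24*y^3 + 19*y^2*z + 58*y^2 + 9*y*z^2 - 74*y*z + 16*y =-24*y^3 + y^2*(19*z + 256) + y*(9*z^2 - 251*z - 296) - 81*z^2 + 720*z - 576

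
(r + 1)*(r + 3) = r^2 + 4*r + 3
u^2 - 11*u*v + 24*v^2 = (u - 8*v)*(u - 3*v)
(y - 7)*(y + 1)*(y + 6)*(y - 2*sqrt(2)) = y^4 - 2*sqrt(2)*y^3 - 43*y^2 - 42*y + 86*sqrt(2)*y + 84*sqrt(2)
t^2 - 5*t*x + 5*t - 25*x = (t + 5)*(t - 5*x)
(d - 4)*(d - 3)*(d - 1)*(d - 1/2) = d^4 - 17*d^3/2 + 23*d^2 - 43*d/2 + 6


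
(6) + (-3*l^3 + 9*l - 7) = -3*l^3 + 9*l - 1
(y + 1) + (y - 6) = 2*y - 5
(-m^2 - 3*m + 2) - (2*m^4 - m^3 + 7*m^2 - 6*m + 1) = -2*m^4 + m^3 - 8*m^2 + 3*m + 1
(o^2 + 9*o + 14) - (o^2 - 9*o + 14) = 18*o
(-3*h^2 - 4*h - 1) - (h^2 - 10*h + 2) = -4*h^2 + 6*h - 3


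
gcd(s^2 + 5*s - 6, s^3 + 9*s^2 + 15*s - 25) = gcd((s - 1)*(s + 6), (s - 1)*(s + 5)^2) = s - 1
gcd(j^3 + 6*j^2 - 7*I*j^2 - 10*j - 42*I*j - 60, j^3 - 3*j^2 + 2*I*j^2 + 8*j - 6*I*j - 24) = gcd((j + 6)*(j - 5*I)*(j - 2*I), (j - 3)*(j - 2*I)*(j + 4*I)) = j - 2*I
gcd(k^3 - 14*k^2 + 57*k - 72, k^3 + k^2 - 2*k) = 1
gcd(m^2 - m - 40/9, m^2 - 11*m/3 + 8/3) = m - 8/3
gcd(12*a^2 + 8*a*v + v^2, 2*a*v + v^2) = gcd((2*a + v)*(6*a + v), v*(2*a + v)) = 2*a + v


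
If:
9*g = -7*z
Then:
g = -7*z/9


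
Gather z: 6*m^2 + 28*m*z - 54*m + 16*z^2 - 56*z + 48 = 6*m^2 - 54*m + 16*z^2 + z*(28*m - 56) + 48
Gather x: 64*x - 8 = 64*x - 8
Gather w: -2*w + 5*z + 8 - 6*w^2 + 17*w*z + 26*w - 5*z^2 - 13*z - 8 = -6*w^2 + w*(17*z + 24) - 5*z^2 - 8*z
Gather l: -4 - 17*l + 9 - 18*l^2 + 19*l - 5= -18*l^2 + 2*l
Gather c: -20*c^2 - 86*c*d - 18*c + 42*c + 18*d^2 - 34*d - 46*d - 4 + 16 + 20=-20*c^2 + c*(24 - 86*d) + 18*d^2 - 80*d + 32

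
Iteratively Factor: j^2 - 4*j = (j)*(j - 4)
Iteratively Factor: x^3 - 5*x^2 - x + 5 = (x - 5)*(x^2 - 1) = (x - 5)*(x - 1)*(x + 1)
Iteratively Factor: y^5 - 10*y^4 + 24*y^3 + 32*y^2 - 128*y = (y)*(y^4 - 10*y^3 + 24*y^2 + 32*y - 128) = y*(y - 4)*(y^3 - 6*y^2 + 32) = y*(y - 4)*(y + 2)*(y^2 - 8*y + 16) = y*(y - 4)^2*(y + 2)*(y - 4)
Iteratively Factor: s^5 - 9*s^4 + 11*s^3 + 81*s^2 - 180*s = (s + 3)*(s^4 - 12*s^3 + 47*s^2 - 60*s) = (s - 5)*(s + 3)*(s^3 - 7*s^2 + 12*s) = s*(s - 5)*(s + 3)*(s^2 - 7*s + 12) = s*(s - 5)*(s - 3)*(s + 3)*(s - 4)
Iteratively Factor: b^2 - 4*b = (b)*(b - 4)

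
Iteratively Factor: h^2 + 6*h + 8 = (h + 2)*(h + 4)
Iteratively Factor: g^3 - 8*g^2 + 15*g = (g - 5)*(g^2 - 3*g) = (g - 5)*(g - 3)*(g)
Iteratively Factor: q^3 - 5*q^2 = (q - 5)*(q^2) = q*(q - 5)*(q)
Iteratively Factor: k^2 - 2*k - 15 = (k + 3)*(k - 5)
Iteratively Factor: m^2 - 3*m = (m)*(m - 3)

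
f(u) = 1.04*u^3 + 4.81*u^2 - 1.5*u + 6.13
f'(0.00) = -1.50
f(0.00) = 6.13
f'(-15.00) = 556.20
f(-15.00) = -2399.12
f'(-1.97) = -8.34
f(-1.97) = 19.80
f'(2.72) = 47.75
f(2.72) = 58.56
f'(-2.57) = -5.62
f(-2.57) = 24.10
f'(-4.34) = 15.52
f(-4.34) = 18.22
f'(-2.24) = -7.39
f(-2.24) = 21.94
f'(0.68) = 6.48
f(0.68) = 7.66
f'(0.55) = 4.73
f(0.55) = 6.93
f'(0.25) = 1.10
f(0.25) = 6.07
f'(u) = 3.12*u^2 + 9.62*u - 1.5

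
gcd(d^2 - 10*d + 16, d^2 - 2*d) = d - 2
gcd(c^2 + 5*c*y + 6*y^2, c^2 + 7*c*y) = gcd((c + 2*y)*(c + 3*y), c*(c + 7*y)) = 1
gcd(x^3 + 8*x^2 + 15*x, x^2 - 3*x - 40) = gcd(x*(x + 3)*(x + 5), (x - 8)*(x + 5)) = x + 5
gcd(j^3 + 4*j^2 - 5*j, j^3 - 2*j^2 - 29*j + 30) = j^2 + 4*j - 5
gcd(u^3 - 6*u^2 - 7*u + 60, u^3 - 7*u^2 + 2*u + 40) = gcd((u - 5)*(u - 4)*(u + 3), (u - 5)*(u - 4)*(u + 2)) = u^2 - 9*u + 20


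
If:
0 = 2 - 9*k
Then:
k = 2/9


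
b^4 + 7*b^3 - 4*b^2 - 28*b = b*(b - 2)*(b + 2)*(b + 7)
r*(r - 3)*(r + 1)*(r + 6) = r^4 + 4*r^3 - 15*r^2 - 18*r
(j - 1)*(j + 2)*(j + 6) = j^3 + 7*j^2 + 4*j - 12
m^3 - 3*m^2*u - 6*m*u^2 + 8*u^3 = (m - 4*u)*(m - u)*(m + 2*u)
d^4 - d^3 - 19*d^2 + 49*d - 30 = (d - 3)*(d - 2)*(d - 1)*(d + 5)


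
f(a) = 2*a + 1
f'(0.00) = 2.00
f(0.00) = 1.00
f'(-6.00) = 2.00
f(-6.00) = -11.00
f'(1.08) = 2.00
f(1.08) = 3.16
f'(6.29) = 2.00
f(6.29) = 13.58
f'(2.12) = 2.00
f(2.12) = 5.24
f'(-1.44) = 2.00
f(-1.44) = -1.88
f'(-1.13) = 2.00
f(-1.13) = -1.26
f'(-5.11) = 2.00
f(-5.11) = -9.22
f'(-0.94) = 2.00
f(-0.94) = -0.88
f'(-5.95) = 2.00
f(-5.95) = -10.90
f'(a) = 2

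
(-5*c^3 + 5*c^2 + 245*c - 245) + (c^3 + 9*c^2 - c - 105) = -4*c^3 + 14*c^2 + 244*c - 350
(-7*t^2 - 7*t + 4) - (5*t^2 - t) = -12*t^2 - 6*t + 4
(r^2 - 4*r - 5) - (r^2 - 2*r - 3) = -2*r - 2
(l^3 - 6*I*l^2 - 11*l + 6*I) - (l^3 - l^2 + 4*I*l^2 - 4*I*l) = l^2 - 10*I*l^2 - 11*l + 4*I*l + 6*I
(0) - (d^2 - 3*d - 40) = -d^2 + 3*d + 40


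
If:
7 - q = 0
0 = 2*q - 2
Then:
No Solution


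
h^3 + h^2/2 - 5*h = h*(h - 2)*(h + 5/2)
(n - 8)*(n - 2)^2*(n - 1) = n^4 - 13*n^3 + 48*n^2 - 68*n + 32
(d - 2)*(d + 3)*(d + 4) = d^3 + 5*d^2 - 2*d - 24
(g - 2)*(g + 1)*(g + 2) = g^3 + g^2 - 4*g - 4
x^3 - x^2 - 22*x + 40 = (x - 4)*(x - 2)*(x + 5)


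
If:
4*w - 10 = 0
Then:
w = 5/2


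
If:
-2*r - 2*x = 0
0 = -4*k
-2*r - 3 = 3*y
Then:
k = 0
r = -3*y/2 - 3/2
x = 3*y/2 + 3/2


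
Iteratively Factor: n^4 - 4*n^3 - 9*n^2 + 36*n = (n - 3)*(n^3 - n^2 - 12*n) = (n - 4)*(n - 3)*(n^2 + 3*n) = (n - 4)*(n - 3)*(n + 3)*(n)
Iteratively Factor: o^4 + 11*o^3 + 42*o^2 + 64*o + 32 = (o + 4)*(o^3 + 7*o^2 + 14*o + 8) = (o + 2)*(o + 4)*(o^2 + 5*o + 4) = (o + 2)*(o + 4)^2*(o + 1)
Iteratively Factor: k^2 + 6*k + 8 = (k + 2)*(k + 4)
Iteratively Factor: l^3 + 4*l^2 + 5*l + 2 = (l + 1)*(l^2 + 3*l + 2) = (l + 1)*(l + 2)*(l + 1)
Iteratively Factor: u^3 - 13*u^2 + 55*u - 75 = (u - 5)*(u^2 - 8*u + 15) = (u - 5)^2*(u - 3)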